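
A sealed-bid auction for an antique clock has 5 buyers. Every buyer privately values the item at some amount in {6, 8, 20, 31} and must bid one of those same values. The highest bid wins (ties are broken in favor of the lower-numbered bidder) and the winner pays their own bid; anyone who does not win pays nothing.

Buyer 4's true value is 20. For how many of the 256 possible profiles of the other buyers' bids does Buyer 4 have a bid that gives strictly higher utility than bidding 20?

2

Others bid (6, 6, 6, 6): truth gives 0; bid 8 gives 12 > 0. Violating.
Others bid (6, 6, 6, 8): truth gives 0; bid 8 gives 12 > 0. Violating.
Others bid (6, 6, 6, 20): truth gives 0; no alternative beats it.
Others bid (6, 6, 6, 31): truth gives 0; no alternative beats it.
(Checking all 256 profiles: 2 have a profitable deviation, 254 do not.)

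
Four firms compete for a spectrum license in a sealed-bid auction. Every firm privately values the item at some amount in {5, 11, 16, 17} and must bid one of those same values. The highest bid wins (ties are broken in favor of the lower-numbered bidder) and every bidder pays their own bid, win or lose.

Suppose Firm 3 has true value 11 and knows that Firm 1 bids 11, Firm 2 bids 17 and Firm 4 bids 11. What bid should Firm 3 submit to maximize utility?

5

Bid 5: loses but pays 5, utility -5.
Bid 11: loses but pays 11, utility -11.
Bid 16: loses but pays 16, utility -16.
Bid 17: loses but pays 17, utility -17.
The best choice is 5 with utility -5.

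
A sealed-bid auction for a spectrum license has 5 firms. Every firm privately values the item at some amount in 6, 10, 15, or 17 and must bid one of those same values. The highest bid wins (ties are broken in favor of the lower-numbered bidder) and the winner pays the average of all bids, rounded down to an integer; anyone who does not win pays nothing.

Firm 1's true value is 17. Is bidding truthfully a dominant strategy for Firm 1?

Consider the case where Firm 2 bids 6, Firm 3 bids 6, Firm 4 bids 6 and Firm 5 bids 6.
Truthful bid 17: wins, pays 8, utility 17 - 8 = 9.
Bid 6 instead: wins, pays 6, utility 17 - 6 = 11.
Since 11 > 9, bidding 6 is strictly better here, so truthful bidding is not dominant.

No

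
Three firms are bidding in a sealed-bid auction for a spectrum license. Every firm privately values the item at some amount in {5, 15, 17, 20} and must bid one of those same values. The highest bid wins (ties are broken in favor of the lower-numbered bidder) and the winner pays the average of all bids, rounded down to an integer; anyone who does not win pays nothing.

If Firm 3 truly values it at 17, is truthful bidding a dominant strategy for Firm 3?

No

Consider the case where Firm 1 bids 5 and Firm 2 bids 5.
Truthful bid 17: wins, pays 9, utility 17 - 9 = 8.
Bid 15 instead: wins, pays 8, utility 17 - 8 = 9.
Since 9 > 8, bidding 15 is strictly better here, so truthful bidding is not dominant.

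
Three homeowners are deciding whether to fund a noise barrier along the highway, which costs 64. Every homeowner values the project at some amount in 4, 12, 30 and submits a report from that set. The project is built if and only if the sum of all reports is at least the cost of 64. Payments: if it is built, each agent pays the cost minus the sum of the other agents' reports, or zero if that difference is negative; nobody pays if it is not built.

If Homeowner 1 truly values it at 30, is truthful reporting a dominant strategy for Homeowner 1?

Check each profile of the others' reports and compare truth against every alternative report.
Others report (12, 30): truth gives 8, best alternative gives 0.
Others report (30, 12): truth gives 8, best alternative gives 0.
Others report (30, 30): truth gives 26, best alternative gives 26.
Others report (4, 4): truth gives 0, best alternative gives 0.
Others report (4, 12): truth gives 0, best alternative gives 0.
Others report (4, 30): truth gives 0, best alternative gives 0.
(Remaining 3 profiles checked similarly; truth is weakly best in each.)
In every case the truthful report is at least as good as any alternative, so it is a dominant strategy.

Yes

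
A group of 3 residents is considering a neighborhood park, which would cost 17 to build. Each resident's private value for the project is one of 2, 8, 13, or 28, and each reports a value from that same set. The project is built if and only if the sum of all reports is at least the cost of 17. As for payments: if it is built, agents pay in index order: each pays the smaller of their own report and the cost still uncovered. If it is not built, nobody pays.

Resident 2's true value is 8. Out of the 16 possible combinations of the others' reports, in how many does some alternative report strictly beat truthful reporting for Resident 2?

9

Others report (2, 13): truth gives 0; report 2 gives 6 > 0. Violating.
Others report (2, 28): truth gives 0; report 2 gives 6 > 0. Violating.
Others report (8, 8): truth gives 0; report 2 gives 6 > 0. Violating.
Others report (8, 13): truth gives 0; report 2 gives 6 > 0. Violating.
Others report (2, 2): truth gives 0; no alternative beats it.
Others report (2, 8): truth gives 0; no alternative beats it.
(Checking all 16 profiles: 9 have a profitable deviation, 7 do not.)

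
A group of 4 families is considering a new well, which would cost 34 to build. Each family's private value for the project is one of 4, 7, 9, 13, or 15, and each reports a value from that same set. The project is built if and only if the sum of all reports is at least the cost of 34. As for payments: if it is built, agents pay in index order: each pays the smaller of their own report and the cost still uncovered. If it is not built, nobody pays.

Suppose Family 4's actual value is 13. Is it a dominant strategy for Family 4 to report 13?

Yes

Check each profile of the others' reports and compare truth against every alternative report.
Others report (4, 15, 15): truth gives 13, best alternative gives 13.
Others report (7, 13, 15): truth gives 13, best alternative gives 13.
Others report (7, 15, 13): truth gives 13, best alternative gives 13.
Others report (7, 15, 15): truth gives 13, best alternative gives 13.
Others report (9, 13, 13): truth gives 13, best alternative gives 13.
Others report (9, 13, 15): truth gives 13, best alternative gives 13.
(Remaining 119 profiles checked similarly; truth is weakly best in each.)
In every case the truthful report is at least as good as any alternative, so it is a dominant strategy.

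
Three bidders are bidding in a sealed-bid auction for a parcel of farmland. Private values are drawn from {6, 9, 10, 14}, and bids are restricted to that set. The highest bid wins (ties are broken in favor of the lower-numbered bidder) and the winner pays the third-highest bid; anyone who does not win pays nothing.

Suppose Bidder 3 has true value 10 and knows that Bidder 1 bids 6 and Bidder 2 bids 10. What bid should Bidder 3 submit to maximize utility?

14

Bid 6: loses, pays 0, utility 0.
Bid 9: loses, pays 0, utility 0.
Bid 10: loses, pays 0, utility 0.
Bid 14: wins, pays 6, utility 10 - 6 = 4.
The best choice is 14 with utility 4.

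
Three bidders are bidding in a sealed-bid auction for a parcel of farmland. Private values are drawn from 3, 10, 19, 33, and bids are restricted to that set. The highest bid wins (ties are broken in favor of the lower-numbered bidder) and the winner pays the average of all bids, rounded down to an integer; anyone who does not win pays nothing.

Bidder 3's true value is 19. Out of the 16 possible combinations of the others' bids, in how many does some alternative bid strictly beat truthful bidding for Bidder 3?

3

Others bid (3, 3): truth gives 11; bid 10 gives 14 > 11. Violating.
Others bid (3, 19): truth gives 0; bid 33 gives 1 > 0. Violating.
Others bid (19, 3): truth gives 0; bid 33 gives 1 > 0. Violating.
Others bid (3, 10): truth gives 9; no alternative beats it.
Others bid (3, 33): truth gives 0; no alternative beats it.
(Checking all 16 profiles: 3 have a profitable deviation, 13 do not.)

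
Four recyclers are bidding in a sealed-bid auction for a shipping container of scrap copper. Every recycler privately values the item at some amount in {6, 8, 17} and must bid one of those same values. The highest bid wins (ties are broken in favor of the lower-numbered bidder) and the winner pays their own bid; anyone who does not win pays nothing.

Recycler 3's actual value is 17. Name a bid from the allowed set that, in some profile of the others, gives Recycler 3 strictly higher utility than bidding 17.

Suppose Recycler 1 bids 6, Recycler 2 bids 6 and Recycler 4 bids 6.
Bid 17: wins, pays 17, utility 17 - 17 = 0.
Bid 8: wins, pays 8, utility 17 - 8 = 9.
So bidding 8 beats truth here (9 > 0).

8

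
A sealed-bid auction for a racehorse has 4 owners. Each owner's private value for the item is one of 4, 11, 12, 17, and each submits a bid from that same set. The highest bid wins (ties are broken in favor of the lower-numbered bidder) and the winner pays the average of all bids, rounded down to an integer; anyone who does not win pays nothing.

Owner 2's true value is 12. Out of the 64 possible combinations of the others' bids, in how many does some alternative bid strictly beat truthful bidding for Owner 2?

Others bid (4, 4, 4): truth gives 6; bid 11 gives 7 > 6. Violating.
Others bid (4, 4, 17): truth gives 0; bid 17 gives 2 > 0. Violating.
Others bid (4, 17, 4): truth gives 0; bid 17 gives 2 > 0. Violating.
Others bid (12, 4, 4): truth gives 0; bid 17 gives 3 > 0. Violating.
Others bid (4, 4, 11): truth gives 5; no alternative beats it.
Others bid (4, 4, 12): truth gives 4; no alternative beats it.
(Checking all 64 profiles: 8 have a profitable deviation, 56 do not.)

8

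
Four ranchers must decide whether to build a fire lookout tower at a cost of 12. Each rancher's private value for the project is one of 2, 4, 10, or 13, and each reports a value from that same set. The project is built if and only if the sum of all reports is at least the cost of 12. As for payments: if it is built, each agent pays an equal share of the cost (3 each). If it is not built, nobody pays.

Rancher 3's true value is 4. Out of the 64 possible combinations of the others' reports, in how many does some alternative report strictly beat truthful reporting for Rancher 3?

Others report (2, 2, 2): truth gives 0; report 10 gives 1 > 0. Violating.
Others report (2, 2, 4): truth gives 1; no alternative beats it.
Others report (2, 2, 10): truth gives 1; no alternative beats it.
(Checking all 64 profiles: 1 has a profitable deviation, 63 do not.)

1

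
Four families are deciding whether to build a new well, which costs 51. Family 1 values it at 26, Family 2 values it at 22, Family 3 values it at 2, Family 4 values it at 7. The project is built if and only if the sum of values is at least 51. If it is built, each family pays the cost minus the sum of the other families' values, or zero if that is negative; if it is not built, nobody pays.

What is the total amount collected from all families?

37

Total value 57 ≥ cost 51, so it is built.
Family 1: others sum to 31; max(0, 51 - 31) = 20.
Family 2: others sum to 35; max(0, 51 - 35) = 16.
Family 3: others sum to 55; max(0, 51 - 55) = 0.
Family 4: others sum to 50; max(0, 51 - 50) = 1.
Total collected = 20 + 16 + 0 + 1 = 37.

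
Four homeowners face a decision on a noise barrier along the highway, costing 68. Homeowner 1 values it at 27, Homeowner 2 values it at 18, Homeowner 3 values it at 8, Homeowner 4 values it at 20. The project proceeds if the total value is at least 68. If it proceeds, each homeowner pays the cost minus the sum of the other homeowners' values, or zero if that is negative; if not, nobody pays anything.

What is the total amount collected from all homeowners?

Total value 73 ≥ cost 68, so it is built.
Homeowner 1: others sum to 46; max(0, 68 - 46) = 22.
Homeowner 2: others sum to 55; max(0, 68 - 55) = 13.
Homeowner 3: others sum to 65; max(0, 68 - 65) = 3.
Homeowner 4: others sum to 53; max(0, 68 - 53) = 15.
Total collected = 22 + 13 + 3 + 15 = 53.

53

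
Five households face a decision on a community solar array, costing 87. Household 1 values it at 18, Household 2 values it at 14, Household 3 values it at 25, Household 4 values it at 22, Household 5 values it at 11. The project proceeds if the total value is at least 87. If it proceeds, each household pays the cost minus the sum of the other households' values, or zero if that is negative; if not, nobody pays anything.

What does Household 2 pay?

Total value 90 ≥ cost 87, so the project is built.
The other households' values sum to 76.
Cost minus that sum is 87 - 76 = 11.

11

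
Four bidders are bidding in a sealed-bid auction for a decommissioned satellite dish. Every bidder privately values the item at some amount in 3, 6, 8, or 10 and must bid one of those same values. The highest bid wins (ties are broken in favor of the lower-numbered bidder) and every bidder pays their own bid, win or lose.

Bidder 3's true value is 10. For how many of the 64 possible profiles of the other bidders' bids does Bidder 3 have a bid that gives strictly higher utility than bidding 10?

40

Others bid (3, 3, 3): truth gives 0; bid 6 gives 4 > 0. Violating.
Others bid (3, 3, 6): truth gives 0; bid 6 gives 4 > 0. Violating.
Others bid (3, 3, 8): truth gives 0; bid 8 gives 2 > 0. Violating.
Others bid (3, 6, 3): truth gives 0; bid 8 gives 2 > 0. Violating.
Others bid (3, 3, 10): truth gives 0; no alternative beats it.
Others bid (3, 6, 10): truth gives 0; no alternative beats it.
(Checking all 64 profiles: 40 have a profitable deviation, 24 do not.)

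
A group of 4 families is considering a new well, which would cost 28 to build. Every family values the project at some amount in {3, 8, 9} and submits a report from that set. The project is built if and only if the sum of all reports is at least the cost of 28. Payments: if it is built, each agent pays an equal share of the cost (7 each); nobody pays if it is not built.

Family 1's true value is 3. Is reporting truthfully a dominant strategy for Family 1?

Yes

Check each profile of the others' reports and compare truth against every alternative report.
Others report (3, 8, 9): truth gives 0, best alternative gives -4.
Others report (3, 9, 8): truth gives 0, best alternative gives -4.
Others report (3, 9, 9): truth gives 0, best alternative gives -4.
Others report (8, 3, 9): truth gives 0, best alternative gives -4.
Others report (8, 8, 8): truth gives 0, best alternative gives -4.
Others report (8, 9, 3): truth gives 0, best alternative gives -4.
(Remaining 21 profiles checked similarly; truth is weakly best in each.)
In every case the truthful report is at least as good as any alternative, so it is a dominant strategy.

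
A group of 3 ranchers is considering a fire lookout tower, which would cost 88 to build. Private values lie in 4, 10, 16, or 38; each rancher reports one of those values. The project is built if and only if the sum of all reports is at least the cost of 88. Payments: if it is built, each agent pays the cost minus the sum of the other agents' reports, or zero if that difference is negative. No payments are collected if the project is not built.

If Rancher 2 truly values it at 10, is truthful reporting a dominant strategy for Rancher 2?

Yes

Check each profile of the others' reports and compare truth against every alternative report.
Others report (4, 4): truth gives 0, best alternative gives 0.
Others report (4, 10): truth gives 0, best alternative gives 0.
Others report (4, 16): truth gives 0, best alternative gives 0.
Others report (4, 38): truth gives 0, best alternative gives 0.
Others report (10, 4): truth gives 0, best alternative gives 0.
Others report (10, 10): truth gives 0, best alternative gives 0.
(Remaining 10 profiles checked similarly; truth is weakly best in each.)
In every case the truthful report is at least as good as any alternative, so it is a dominant strategy.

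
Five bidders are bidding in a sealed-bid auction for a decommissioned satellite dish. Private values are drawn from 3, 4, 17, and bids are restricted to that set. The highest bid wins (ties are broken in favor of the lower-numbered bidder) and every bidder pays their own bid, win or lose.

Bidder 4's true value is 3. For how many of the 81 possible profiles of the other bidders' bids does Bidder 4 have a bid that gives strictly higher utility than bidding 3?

2

Others bid (3, 3, 3, 3): truth gives -3; bid 4 gives -1 > -3. Violating.
Others bid (3, 3, 3, 4): truth gives -3; bid 4 gives -1 > -3. Violating.
Others bid (3, 3, 3, 17): truth gives -3; no alternative beats it.
Others bid (3, 3, 4, 3): truth gives -3; no alternative beats it.
(Checking all 81 profiles: 2 have a profitable deviation, 79 do not.)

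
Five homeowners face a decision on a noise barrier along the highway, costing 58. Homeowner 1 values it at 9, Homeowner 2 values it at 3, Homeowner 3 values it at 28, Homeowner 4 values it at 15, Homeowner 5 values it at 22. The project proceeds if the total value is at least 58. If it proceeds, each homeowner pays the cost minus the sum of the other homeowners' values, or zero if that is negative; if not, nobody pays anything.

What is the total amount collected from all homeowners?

Total value 77 ≥ cost 58, so it is built.
Homeowner 1: others sum to 68; max(0, 58 - 68) = 0.
Homeowner 2: others sum to 74; max(0, 58 - 74) = 0.
Homeowner 3: others sum to 49; max(0, 58 - 49) = 9.
Homeowner 4: others sum to 62; max(0, 58 - 62) = 0.
Homeowner 5: others sum to 55; max(0, 58 - 55) = 3.
Total collected = 0 + 0 + 9 + 0 + 3 = 12.

12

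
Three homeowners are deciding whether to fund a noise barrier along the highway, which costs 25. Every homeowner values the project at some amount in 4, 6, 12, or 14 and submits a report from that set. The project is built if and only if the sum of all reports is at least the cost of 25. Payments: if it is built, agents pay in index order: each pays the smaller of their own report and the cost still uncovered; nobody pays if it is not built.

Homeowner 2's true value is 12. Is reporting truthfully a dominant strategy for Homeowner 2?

Consider the case where Homeowner 1 reports 6 and Homeowner 3 reports 14.
Truthful report 12: project built, pays 12, utility 12 - 12 = 0.
Report 6 instead: project built, pays 6, utility 12 - 6 = 6.
Since 6 > 0, reporting 6 is strictly better here, so truthful reporting is not dominant.

No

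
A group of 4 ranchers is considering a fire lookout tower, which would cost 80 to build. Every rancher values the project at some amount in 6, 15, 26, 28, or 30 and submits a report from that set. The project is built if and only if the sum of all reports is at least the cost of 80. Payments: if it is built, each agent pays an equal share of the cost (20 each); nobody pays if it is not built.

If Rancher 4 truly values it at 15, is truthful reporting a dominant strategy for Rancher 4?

No

Consider the case where Rancher 1 reports 6, Rancher 2 reports 30 and Rancher 3 reports 30.
Truthful report 15: project built, pays 20, utility 15 - 20 = -5.
Report 6 instead: project not built, utility 0.
Since 0 > -5, reporting 6 is strictly better here, so truthful reporting is not dominant.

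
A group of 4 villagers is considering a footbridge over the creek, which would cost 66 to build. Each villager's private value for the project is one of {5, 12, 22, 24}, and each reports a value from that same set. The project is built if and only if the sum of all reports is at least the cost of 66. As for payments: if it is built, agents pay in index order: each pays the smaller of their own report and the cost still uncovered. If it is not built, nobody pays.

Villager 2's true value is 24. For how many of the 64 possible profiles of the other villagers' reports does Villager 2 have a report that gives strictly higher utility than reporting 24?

Others report (5, 22, 22): truth gives 0; report 22 gives 2 > 0. Violating.
Others report (5, 22, 24): truth gives 0; report 22 gives 2 > 0. Violating.
Others report (5, 24, 22): truth gives 0; report 22 gives 2 > 0. Violating.
Others report (5, 24, 24): truth gives 0; report 22 gives 2 > 0. Violating.
Others report (5, 5, 5): truth gives 0; no alternative beats it.
Others report (5, 5, 12): truth gives 0; no alternative beats it.
(Checking all 64 profiles: 38 have a profitable deviation, 26 do not.)

38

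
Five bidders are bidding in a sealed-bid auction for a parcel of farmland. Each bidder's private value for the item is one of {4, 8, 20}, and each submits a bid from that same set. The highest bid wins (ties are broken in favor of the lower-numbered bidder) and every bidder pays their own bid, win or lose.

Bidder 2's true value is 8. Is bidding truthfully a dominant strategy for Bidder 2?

No

Consider the case where Bidder 1 bids 4, Bidder 3 bids 4, Bidder 4 bids 4 and Bidder 5 bids 20.
Truthful bid 8: loses but pays 8, utility -8.
Bid 4 instead: loses but pays 4, utility -4.
Since -4 > -8, bidding 4 is strictly better here, so truthful bidding is not dominant.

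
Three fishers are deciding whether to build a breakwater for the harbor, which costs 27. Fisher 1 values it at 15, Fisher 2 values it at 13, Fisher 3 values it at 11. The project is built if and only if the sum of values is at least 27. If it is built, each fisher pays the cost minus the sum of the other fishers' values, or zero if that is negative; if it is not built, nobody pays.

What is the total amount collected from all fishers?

Total value 39 ≥ cost 27, so it is built.
Fisher 1: others sum to 24; max(0, 27 - 24) = 3.
Fisher 2: others sum to 26; max(0, 27 - 26) = 1.
Fisher 3: others sum to 28; max(0, 27 - 28) = 0.
Total collected = 3 + 1 + 0 = 4.

4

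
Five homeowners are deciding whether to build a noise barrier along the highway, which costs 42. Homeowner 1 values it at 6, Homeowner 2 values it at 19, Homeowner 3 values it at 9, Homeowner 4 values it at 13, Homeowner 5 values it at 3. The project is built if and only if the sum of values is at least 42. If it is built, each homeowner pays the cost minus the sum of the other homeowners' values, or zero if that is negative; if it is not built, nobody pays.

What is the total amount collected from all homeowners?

Total value 50 ≥ cost 42, so it is built.
Homeowner 1: others sum to 44; max(0, 42 - 44) = 0.
Homeowner 2: others sum to 31; max(0, 42 - 31) = 11.
Homeowner 3: others sum to 41; max(0, 42 - 41) = 1.
Homeowner 4: others sum to 37; max(0, 42 - 37) = 5.
Homeowner 5: others sum to 47; max(0, 42 - 47) = 0.
Total collected = 0 + 11 + 1 + 5 + 0 = 17.

17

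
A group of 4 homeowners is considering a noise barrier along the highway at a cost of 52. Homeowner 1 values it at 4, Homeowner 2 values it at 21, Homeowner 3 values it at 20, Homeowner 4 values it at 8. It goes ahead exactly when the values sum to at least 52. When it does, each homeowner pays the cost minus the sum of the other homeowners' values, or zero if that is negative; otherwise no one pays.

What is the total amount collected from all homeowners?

Total value 53 ≥ cost 52, so it is built.
Homeowner 1: others sum to 49; max(0, 52 - 49) = 3.
Homeowner 2: others sum to 32; max(0, 52 - 32) = 20.
Homeowner 3: others sum to 33; max(0, 52 - 33) = 19.
Homeowner 4: others sum to 45; max(0, 52 - 45) = 7.
Total collected = 3 + 20 + 19 + 7 = 49.

49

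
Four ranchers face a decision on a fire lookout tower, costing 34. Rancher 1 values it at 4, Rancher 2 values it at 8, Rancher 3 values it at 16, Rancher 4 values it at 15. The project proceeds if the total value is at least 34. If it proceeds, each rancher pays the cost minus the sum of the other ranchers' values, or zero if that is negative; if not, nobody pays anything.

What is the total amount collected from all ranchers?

13

Total value 43 ≥ cost 34, so it is built.
Rancher 1: others sum to 39; max(0, 34 - 39) = 0.
Rancher 2: others sum to 35; max(0, 34 - 35) = 0.
Rancher 3: others sum to 27; max(0, 34 - 27) = 7.
Rancher 4: others sum to 28; max(0, 34 - 28) = 6.
Total collected = 0 + 0 + 7 + 6 = 13.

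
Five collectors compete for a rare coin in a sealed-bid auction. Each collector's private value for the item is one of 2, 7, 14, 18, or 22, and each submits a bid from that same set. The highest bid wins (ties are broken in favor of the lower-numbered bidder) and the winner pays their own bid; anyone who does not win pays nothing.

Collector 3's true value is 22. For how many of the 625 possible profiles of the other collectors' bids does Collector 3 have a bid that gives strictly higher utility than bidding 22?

144

Others bid (2, 2, 2, 2): truth gives 0; bid 7 gives 15 > 0. Violating.
Others bid (2, 2, 2, 7): truth gives 0; bid 7 gives 15 > 0. Violating.
Others bid (2, 2, 2, 14): truth gives 0; bid 14 gives 8 > 0. Violating.
Others bid (2, 2, 2, 18): truth gives 0; bid 18 gives 4 > 0. Violating.
Others bid (2, 2, 2, 22): truth gives 0; no alternative beats it.
Others bid (2, 2, 7, 22): truth gives 0; no alternative beats it.
(Checking all 625 profiles: 144 have a profitable deviation, 481 do not.)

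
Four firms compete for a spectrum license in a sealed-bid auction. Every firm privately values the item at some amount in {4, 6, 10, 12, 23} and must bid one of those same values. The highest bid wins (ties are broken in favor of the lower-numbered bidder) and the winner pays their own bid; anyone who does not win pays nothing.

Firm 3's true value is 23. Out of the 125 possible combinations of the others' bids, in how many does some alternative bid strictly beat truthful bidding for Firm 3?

36

Others bid (4, 4, 4): truth gives 0; bid 6 gives 17 > 0. Violating.
Others bid (4, 4, 6): truth gives 0; bid 6 gives 17 > 0. Violating.
Others bid (4, 4, 10): truth gives 0; bid 10 gives 13 > 0. Violating.
Others bid (4, 4, 12): truth gives 0; bid 12 gives 11 > 0. Violating.
Others bid (4, 4, 23): truth gives 0; no alternative beats it.
Others bid (4, 6, 23): truth gives 0; no alternative beats it.
(Checking all 125 profiles: 36 have a profitable deviation, 89 do not.)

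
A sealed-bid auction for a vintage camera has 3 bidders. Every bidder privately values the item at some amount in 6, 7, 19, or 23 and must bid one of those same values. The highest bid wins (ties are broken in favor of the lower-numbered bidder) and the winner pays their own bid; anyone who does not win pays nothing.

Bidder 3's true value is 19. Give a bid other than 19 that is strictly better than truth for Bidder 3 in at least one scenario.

Suppose Bidder 1 bids 6 and Bidder 2 bids 6.
Bid 19: wins, pays 19, utility 19 - 19 = 0.
Bid 7: wins, pays 7, utility 19 - 7 = 12.
So bidding 7 beats truth here (12 > 0).

7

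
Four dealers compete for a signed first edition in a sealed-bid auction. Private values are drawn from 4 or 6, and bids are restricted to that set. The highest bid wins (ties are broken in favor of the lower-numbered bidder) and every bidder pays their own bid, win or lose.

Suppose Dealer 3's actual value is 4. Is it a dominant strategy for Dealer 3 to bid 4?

No

Consider the case where Dealer 1 bids 4, Dealer 2 bids 4 and Dealer 4 bids 4.
Truthful bid 4: loses but pays 4, utility -4.
Bid 6 instead: wins, pays 6, utility 4 - 6 = -2.
Since -2 > -4, bidding 6 is strictly better here, so truthful bidding is not dominant.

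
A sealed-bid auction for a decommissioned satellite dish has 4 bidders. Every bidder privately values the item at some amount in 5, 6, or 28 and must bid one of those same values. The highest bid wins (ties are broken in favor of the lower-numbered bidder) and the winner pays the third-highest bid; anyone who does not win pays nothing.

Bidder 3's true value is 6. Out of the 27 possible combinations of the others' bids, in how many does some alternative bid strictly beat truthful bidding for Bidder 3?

3

Others bid (5, 5, 28): truth gives 0; bid 28 gives 1 > 0. Violating.
Others bid (5, 6, 5): truth gives 0; bid 28 gives 1 > 0. Violating.
Others bid (6, 5, 5): truth gives 0; bid 28 gives 1 > 0. Violating.
Others bid (5, 5, 5): truth gives 1; no alternative beats it.
Others bid (5, 5, 6): truth gives 1; no alternative beats it.
(Checking all 27 profiles: 3 have a profitable deviation, 24 do not.)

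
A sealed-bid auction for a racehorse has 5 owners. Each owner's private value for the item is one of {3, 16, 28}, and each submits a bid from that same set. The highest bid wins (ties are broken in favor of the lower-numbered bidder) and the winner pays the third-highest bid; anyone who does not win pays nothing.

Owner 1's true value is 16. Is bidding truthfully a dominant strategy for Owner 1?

No

Consider the case where Owner 2 bids 3, Owner 3 bids 3, Owner 4 bids 3 and Owner 5 bids 28.
Truthful bid 16: loses, pays 0, utility 0.
Bid 28 instead: wins, pays 3, utility 16 - 3 = 13.
Since 13 > 0, bidding 28 is strictly better here, so truthful bidding is not dominant.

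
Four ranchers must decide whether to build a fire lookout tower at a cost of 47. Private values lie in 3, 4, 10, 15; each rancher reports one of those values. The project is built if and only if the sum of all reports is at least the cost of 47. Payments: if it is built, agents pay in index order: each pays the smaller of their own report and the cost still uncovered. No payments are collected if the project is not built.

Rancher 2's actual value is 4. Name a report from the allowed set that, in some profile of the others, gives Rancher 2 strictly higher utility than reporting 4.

3

Suppose Rancher 1 reports 15, Rancher 3 reports 15 and Rancher 4 reports 15.
Report 4: project built, pays 4, utility 4 - 4 = 0.
Report 3: project built, pays 3, utility 4 - 3 = 1.
So reporting 3 beats truth here (1 > 0).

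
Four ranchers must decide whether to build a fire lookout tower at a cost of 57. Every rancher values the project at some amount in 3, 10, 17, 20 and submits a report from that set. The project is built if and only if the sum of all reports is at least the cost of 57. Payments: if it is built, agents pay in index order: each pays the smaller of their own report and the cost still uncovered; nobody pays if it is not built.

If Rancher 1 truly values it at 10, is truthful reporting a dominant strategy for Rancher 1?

Consider the case where Rancher 2 reports 17, Rancher 3 reports 17 and Rancher 4 reports 20.
Truthful report 10: project built, pays 10, utility 10 - 10 = 0.
Report 3 instead: project built, pays 3, utility 10 - 3 = 7.
Since 7 > 0, reporting 3 is strictly better here, so truthful reporting is not dominant.

No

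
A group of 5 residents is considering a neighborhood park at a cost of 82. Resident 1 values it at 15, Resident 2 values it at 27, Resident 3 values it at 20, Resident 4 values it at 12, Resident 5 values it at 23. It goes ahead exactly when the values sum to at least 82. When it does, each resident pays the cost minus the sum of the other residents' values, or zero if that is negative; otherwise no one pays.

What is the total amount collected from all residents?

Total value 97 ≥ cost 82, so it is built.
Resident 1: others sum to 82; max(0, 82 - 82) = 0.
Resident 2: others sum to 70; max(0, 82 - 70) = 12.
Resident 3: others sum to 77; max(0, 82 - 77) = 5.
Resident 4: others sum to 85; max(0, 82 - 85) = 0.
Resident 5: others sum to 74; max(0, 82 - 74) = 8.
Total collected = 0 + 12 + 5 + 0 + 8 = 25.

25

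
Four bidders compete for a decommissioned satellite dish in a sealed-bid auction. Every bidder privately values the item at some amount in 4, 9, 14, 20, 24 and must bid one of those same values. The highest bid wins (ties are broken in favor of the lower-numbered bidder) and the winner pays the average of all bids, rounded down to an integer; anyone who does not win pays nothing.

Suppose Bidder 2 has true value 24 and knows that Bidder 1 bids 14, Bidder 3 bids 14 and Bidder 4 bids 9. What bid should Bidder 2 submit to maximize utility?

Bid 4: loses, pays 0, utility 0.
Bid 9: loses, pays 0, utility 0.
Bid 14: loses, pays 0, utility 0.
Bid 20: wins, pays 14, utility 24 - 14 = 10.
Bid 24: wins, pays 15, utility 24 - 15 = 9.
The best choice is 20 with utility 10.

20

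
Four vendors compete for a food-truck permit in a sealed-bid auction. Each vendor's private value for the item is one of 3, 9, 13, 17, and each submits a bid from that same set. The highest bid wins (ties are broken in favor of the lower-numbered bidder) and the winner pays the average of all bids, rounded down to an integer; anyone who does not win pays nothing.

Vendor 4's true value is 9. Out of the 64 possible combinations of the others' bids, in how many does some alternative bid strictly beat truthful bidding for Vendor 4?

6

Others bid (3, 3, 9): truth gives 0; bid 13 gives 2 > 0. Violating.
Others bid (3, 9, 3): truth gives 0; bid 13 gives 2 > 0. Violating.
Others bid (3, 9, 9): truth gives 0; bid 13 gives 1 > 0. Violating.
Others bid (9, 3, 3): truth gives 0; bid 13 gives 2 > 0. Violating.
Others bid (3, 3, 3): truth gives 5; no alternative beats it.
Others bid (3, 3, 13): truth gives 0; no alternative beats it.
(Checking all 64 profiles: 6 have a profitable deviation, 58 do not.)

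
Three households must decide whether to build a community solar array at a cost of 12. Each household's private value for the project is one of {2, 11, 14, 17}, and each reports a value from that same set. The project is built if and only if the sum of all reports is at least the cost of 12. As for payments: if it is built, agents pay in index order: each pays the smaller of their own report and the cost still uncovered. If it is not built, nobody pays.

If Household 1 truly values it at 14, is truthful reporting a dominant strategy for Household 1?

No

Consider the case where Household 2 reports 2 and Household 3 reports 2.
Truthful report 14: project built, pays 12, utility 14 - 12 = 2.
Report 11 instead: project built, pays 11, utility 14 - 11 = 3.
Since 3 > 2, reporting 11 is strictly better here, so truthful reporting is not dominant.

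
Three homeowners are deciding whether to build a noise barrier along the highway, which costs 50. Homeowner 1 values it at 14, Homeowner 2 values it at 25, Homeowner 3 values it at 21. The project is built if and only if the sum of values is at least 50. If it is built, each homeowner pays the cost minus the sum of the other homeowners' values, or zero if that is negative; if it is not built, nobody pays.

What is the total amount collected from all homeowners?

Total value 60 ≥ cost 50, so it is built.
Homeowner 1: others sum to 46; max(0, 50 - 46) = 4.
Homeowner 2: others sum to 35; max(0, 50 - 35) = 15.
Homeowner 3: others sum to 39; max(0, 50 - 39) = 11.
Total collected = 4 + 15 + 11 = 30.

30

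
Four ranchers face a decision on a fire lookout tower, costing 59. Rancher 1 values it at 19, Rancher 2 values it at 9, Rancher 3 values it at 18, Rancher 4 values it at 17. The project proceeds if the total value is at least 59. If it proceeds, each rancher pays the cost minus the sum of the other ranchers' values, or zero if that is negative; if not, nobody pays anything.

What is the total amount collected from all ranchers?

47

Total value 63 ≥ cost 59, so it is built.
Rancher 1: others sum to 44; max(0, 59 - 44) = 15.
Rancher 2: others sum to 54; max(0, 59 - 54) = 5.
Rancher 3: others sum to 45; max(0, 59 - 45) = 14.
Rancher 4: others sum to 46; max(0, 59 - 46) = 13.
Total collected = 15 + 5 + 14 + 13 = 47.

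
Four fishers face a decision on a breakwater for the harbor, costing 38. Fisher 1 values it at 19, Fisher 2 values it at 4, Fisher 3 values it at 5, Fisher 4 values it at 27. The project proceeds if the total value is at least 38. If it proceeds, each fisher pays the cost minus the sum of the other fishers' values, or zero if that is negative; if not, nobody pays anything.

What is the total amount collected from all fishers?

12

Total value 55 ≥ cost 38, so it is built.
Fisher 1: others sum to 36; max(0, 38 - 36) = 2.
Fisher 2: others sum to 51; max(0, 38 - 51) = 0.
Fisher 3: others sum to 50; max(0, 38 - 50) = 0.
Fisher 4: others sum to 28; max(0, 38 - 28) = 10.
Total collected = 2 + 0 + 0 + 10 = 12.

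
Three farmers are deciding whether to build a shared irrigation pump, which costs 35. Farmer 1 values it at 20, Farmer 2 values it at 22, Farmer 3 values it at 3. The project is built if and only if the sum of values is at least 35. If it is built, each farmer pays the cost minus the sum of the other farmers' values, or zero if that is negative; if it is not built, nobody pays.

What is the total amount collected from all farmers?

22

Total value 45 ≥ cost 35, so it is built.
Farmer 1: others sum to 25; max(0, 35 - 25) = 10.
Farmer 2: others sum to 23; max(0, 35 - 23) = 12.
Farmer 3: others sum to 42; max(0, 35 - 42) = 0.
Total collected = 10 + 12 + 0 = 22.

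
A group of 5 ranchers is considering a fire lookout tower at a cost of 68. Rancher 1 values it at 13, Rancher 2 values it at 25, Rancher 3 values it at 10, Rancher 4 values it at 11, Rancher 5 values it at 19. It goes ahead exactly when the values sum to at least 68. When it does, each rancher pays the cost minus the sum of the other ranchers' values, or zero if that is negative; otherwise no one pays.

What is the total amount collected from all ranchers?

28

Total value 78 ≥ cost 68, so it is built.
Rancher 1: others sum to 65; max(0, 68 - 65) = 3.
Rancher 2: others sum to 53; max(0, 68 - 53) = 15.
Rancher 3: others sum to 68; max(0, 68 - 68) = 0.
Rancher 4: others sum to 67; max(0, 68 - 67) = 1.
Rancher 5: others sum to 59; max(0, 68 - 59) = 9.
Total collected = 3 + 15 + 0 + 1 + 9 = 28.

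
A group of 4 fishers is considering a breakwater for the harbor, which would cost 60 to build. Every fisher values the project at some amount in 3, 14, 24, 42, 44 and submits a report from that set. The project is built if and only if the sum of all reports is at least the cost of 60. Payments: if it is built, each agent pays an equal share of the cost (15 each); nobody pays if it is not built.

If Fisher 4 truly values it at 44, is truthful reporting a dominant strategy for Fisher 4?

Yes

Check each profile of the others' reports and compare truth against every alternative report.
Others report (3, 3, 14): truth gives 29, best alternative gives 29.
Others report (3, 3, 24): truth gives 29, best alternative gives 29.
Others report (3, 3, 42): truth gives 29, best alternative gives 29.
Others report (3, 3, 44): truth gives 29, best alternative gives 29.
Others report (3, 14, 3): truth gives 29, best alternative gives 29.
Others report (3, 14, 14): truth gives 29, best alternative gives 29.
(Remaining 119 profiles checked similarly; truth is weakly best in each.)
In every case the truthful report is at least as good as any alternative, so it is a dominant strategy.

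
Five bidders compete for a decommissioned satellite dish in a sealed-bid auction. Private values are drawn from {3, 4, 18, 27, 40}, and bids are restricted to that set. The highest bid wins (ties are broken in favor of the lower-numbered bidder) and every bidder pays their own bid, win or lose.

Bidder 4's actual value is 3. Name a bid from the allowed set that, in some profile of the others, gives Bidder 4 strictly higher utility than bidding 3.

4

Suppose Bidder 1 bids 3, Bidder 2 bids 3, Bidder 3 bids 3 and Bidder 5 bids 3.
Bid 3: loses but pays 3, utility -3.
Bid 4: wins, pays 4, utility 3 - 4 = -1.
So bidding 4 beats truth here (-1 > -3).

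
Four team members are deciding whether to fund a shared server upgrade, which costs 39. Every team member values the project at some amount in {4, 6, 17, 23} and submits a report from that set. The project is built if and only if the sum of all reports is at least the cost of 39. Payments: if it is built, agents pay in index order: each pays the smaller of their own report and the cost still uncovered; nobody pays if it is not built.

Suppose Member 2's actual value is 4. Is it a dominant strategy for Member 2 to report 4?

Yes

Check each profile of the others' reports and compare truth against every alternative report.
Others report (4, 6, 23): truth gives 0, best alternative gives -2.
Others report (4, 17, 17): truth gives 0, best alternative gives -2.
Others report (4, 17, 23): truth gives 0, best alternative gives -2.
Others report (4, 23, 6): truth gives 0, best alternative gives -2.
Others report (4, 23, 17): truth gives 0, best alternative gives -2.
Others report (4, 23, 23): truth gives 0, best alternative gives -2.
(Remaining 58 profiles checked similarly; truth is weakly best in each.)
In every case the truthful report is at least as good as any alternative, so it is a dominant strategy.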